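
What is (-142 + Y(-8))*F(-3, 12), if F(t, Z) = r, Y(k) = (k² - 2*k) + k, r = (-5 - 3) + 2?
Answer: 420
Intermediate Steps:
r = -6 (r = -8 + 2 = -6)
Y(k) = k² - k
F(t, Z) = -6
(-142 + Y(-8))*F(-3, 12) = (-142 - 8*(-1 - 8))*(-6) = (-142 - 8*(-9))*(-6) = (-142 + 72)*(-6) = -70*(-6) = 420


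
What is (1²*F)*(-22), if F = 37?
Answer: -814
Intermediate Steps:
(1²*F)*(-22) = (1²*37)*(-22) = (1*37)*(-22) = 37*(-22) = -814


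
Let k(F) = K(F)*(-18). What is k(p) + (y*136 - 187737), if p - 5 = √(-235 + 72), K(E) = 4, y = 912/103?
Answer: -19220295/103 ≈ -1.8660e+5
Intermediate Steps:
y = 912/103 (y = 912*(1/103) = 912/103 ≈ 8.8544)
p = 5 + I*√163 (p = 5 + √(-235 + 72) = 5 + √(-163) = 5 + I*√163 ≈ 5.0 + 12.767*I)
k(F) = -72 (k(F) = 4*(-18) = -72)
k(p) + (y*136 - 187737) = -72 + ((912/103)*136 - 187737) = -72 + (124032/103 - 187737) = -72 - 19212879/103 = -19220295/103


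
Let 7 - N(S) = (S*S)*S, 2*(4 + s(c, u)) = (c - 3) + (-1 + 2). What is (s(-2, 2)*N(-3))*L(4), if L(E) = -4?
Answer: 816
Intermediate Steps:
s(c, u) = -5 + c/2 (s(c, u) = -4 + ((c - 3) + (-1 + 2))/2 = -4 + ((-3 + c) + 1)/2 = -4 + (-2 + c)/2 = -4 + (-1 + c/2) = -5 + c/2)
N(S) = 7 - S³ (N(S) = 7 - S*S*S = 7 - S²*S = 7 - S³)
(s(-2, 2)*N(-3))*L(4) = ((-5 + (½)*(-2))*(7 - 1*(-3)³))*(-4) = ((-5 - 1)*(7 - 1*(-27)))*(-4) = -6*(7 + 27)*(-4) = -6*34*(-4) = -204*(-4) = 816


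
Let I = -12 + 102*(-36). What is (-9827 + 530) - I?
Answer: -5613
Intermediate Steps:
I = -3684 (I = -12 - 3672 = -3684)
(-9827 + 530) - I = (-9827 + 530) - 1*(-3684) = -9297 + 3684 = -5613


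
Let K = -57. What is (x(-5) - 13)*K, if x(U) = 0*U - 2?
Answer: 855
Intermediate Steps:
x(U) = -2 (x(U) = 0 - 2 = -2)
(x(-5) - 13)*K = (-2 - 13)*(-57) = -15*(-57) = 855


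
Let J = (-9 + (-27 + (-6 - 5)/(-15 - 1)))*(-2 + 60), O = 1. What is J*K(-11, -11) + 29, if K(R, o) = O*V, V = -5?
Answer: 82157/8 ≈ 10270.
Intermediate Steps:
J = -16385/8 (J = (-9 + (-27 - 11/(-16)))*58 = (-9 + (-27 - 11*(-1/16)))*58 = (-9 + (-27 + 11/16))*58 = (-9 - 421/16)*58 = -565/16*58 = -16385/8 ≈ -2048.1)
K(R, o) = -5 (K(R, o) = 1*(-5) = -5)
J*K(-11, -11) + 29 = -16385/8*(-5) + 29 = 81925/8 + 29 = 82157/8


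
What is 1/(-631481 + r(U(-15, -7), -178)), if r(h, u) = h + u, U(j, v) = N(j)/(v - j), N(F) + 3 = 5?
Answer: -4/2526635 ≈ -1.5831e-6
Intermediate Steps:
N(F) = 2 (N(F) = -3 + 5 = 2)
U(j, v) = 2/(v - j)
1/(-631481 + r(U(-15, -7), -178)) = 1/(-631481 + (2/(-7 - 1*(-15)) - 178)) = 1/(-631481 + (2/(-7 + 15) - 178)) = 1/(-631481 + (2/8 - 178)) = 1/(-631481 + (2*(1/8) - 178)) = 1/(-631481 + (1/4 - 178)) = 1/(-631481 - 711/4) = 1/(-2526635/4) = -4/2526635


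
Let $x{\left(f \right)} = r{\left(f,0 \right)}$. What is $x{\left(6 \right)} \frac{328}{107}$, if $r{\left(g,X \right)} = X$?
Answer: $0$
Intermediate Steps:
$x{\left(f \right)} = 0$
$x{\left(6 \right)} \frac{328}{107} = 0 \cdot \frac{328}{107} = 0$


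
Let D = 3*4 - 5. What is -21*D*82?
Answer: -12054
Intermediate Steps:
D = 7 (D = 12 - 5 = 7)
-21*D*82 = -21*7*82 = -147*82 = -12054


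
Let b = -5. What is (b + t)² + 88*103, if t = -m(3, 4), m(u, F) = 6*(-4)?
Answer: 9425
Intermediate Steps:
m(u, F) = -24
t = 24 (t = -1*(-24) = 24)
(b + t)² + 88*103 = (-5 + 24)² + 88*103 = 19² + 9064 = 361 + 9064 = 9425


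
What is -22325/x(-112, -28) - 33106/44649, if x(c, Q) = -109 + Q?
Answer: 992253403/6116913 ≈ 162.21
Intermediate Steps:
-22325/x(-112, -28) - 33106/44649 = -22325/(-109 - 28) - 33106/44649 = -22325/(-137) - 33106*1/44649 = -22325*(-1/137) - 33106/44649 = 22325/137 - 33106/44649 = 992253403/6116913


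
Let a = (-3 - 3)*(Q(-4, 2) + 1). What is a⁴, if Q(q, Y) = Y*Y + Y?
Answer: 3111696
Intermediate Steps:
Q(q, Y) = Y + Y² (Q(q, Y) = Y² + Y = Y + Y²)
a = -42 (a = (-3 - 3)*(2*(1 + 2) + 1) = -6*(2*3 + 1) = -6*(6 + 1) = -6*7 = -42)
a⁴ = (-42)⁴ = 3111696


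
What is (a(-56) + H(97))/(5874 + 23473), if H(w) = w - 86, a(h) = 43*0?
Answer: 11/29347 ≈ 0.00037483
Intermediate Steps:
a(h) = 0
H(w) = -86 + w
(a(-56) + H(97))/(5874 + 23473) = (0 + (-86 + 97))/(5874 + 23473) = (0 + 11)/29347 = 11*(1/29347) = 11/29347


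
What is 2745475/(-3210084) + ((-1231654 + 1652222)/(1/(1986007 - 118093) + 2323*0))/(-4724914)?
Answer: -1260903173149508459/7583685416388 ≈ -1.6627e+5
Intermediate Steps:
2745475/(-3210084) + ((-1231654 + 1652222)/(1/(1986007 - 118093) + 2323*0))/(-4724914) = 2745475*(-1/3210084) + (420568/(1/1867914 + 0))*(-1/4724914) = -2745475/3210084 + (420568/(1/1867914 + 0))*(-1/4724914) = -2745475/3210084 + (420568/(1/1867914))*(-1/4724914) = -2745475/3210084 + (420568*1867914)*(-1/4724914) = -2745475/3210084 + 785584855152*(-1/4724914) = -2745475/3210084 - 392792427576/2362457 = -1260903173149508459/7583685416388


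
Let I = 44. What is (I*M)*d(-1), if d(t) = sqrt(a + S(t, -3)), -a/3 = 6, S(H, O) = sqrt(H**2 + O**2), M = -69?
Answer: -3036*I*sqrt(18 - sqrt(10)) ≈ -11695.0*I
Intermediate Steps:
a = -18 (a = -3*6 = -18)
d(t) = sqrt(-18 + sqrt(9 + t**2)) (d(t) = sqrt(-18 + sqrt(t**2 + (-3)**2)) = sqrt(-18 + sqrt(t**2 + 9)) = sqrt(-18 + sqrt(9 + t**2)))
(I*M)*d(-1) = (44*(-69))*sqrt(-18 + sqrt(9 + (-1)**2)) = -3036*sqrt(-18 + sqrt(9 + 1)) = -3036*sqrt(-18 + sqrt(10))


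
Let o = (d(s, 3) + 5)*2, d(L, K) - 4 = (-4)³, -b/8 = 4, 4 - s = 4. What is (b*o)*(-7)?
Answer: -24640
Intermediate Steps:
s = 0 (s = 4 - 1*4 = 4 - 4 = 0)
b = -32 (b = -8*4 = -32)
d(L, K) = -60 (d(L, K) = 4 + (-4)³ = 4 - 64 = -60)
o = -110 (o = (-60 + 5)*2 = -55*2 = -110)
(b*o)*(-7) = -32*(-110)*(-7) = 3520*(-7) = -24640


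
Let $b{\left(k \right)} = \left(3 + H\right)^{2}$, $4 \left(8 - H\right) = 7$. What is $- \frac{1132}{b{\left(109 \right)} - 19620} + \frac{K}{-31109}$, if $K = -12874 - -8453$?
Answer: $\frac{1945234179}{9723149059} \approx 0.20006$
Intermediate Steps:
$H = \frac{25}{4}$ ($H = 8 - \frac{7}{4} = \frac{25}{4} \approx 6.25$)
$b{\left(k \right)} = \frac{1369}{16}$ ($b{\left(k \right)} = \left(3 + \frac{25}{4}\right)^{2} = \left(\frac{37}{4}\right)^{2} = \frac{1369}{16}$)
$K = -4421$ ($K = -12874 + 8453 = -4421$)
$- \frac{1132}{b{\left(109 \right)} - 19620} + \frac{K}{-31109} = - \frac{1132}{\frac{1369}{16} - 19620} - \frac{4421}{-31109} = - \frac{1132}{- \frac{312551}{16}} - - \frac{4421}{31109} = \left(-1132\right) \left(- \frac{16}{312551}\right) + \frac{4421}{31109} = \frac{18112}{312551} + \frac{4421}{31109} = \frac{1945234179}{9723149059}$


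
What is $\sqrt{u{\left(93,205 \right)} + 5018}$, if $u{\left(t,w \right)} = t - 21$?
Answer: $\sqrt{5090} \approx 71.344$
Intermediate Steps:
$u{\left(t,w \right)} = -21 + t$
$\sqrt{u{\left(93,205 \right)} + 5018} = \sqrt{\left(-21 + 93\right) + 5018} = \sqrt{72 + 5018} = \sqrt{5090}$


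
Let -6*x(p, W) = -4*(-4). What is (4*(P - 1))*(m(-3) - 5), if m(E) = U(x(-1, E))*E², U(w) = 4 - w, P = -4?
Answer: -1100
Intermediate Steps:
x(p, W) = -8/3 (x(p, W) = -(-2)*(-4)/3 = -⅙*16 = -8/3)
m(E) = 20*E²/3 (m(E) = (4 - 1*(-8/3))*E² = (4 + 8/3)*E² = 20*E²/3)
(4*(P - 1))*(m(-3) - 5) = (4*(-4 - 1))*((20/3)*(-3)² - 5) = (4*(-5))*((20/3)*9 - 5) = -20*(60 - 5) = -20*55 = -1100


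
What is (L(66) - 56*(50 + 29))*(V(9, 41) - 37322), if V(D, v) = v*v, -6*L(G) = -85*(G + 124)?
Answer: 185226277/3 ≈ 6.1742e+7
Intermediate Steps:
L(G) = 5270/3 + 85*G/6 (L(G) = -(-85)*(G + 124)/6 = -(-85)*(124 + G)/6 = -(-10540 - 85*G)/6 = 5270/3 + 85*G/6)
V(D, v) = v²
(L(66) - 56*(50 + 29))*(V(9, 41) - 37322) = ((5270/3 + (85/6)*66) - 56*(50 + 29))*(41² - 37322) = ((5270/3 + 935) - 56*79)*(1681 - 37322) = (8075/3 - 4424)*(-35641) = -5197/3*(-35641) = 185226277/3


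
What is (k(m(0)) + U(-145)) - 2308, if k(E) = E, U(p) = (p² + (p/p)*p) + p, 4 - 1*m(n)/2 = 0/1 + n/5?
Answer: 18435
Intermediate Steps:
m(n) = 8 - 2*n/5 (m(n) = 8 - 2*(0/1 + n/5) = 8 - 2*(0*1 + n*(⅕)) = 8 - 2*(0 + n/5) = 8 - 2*n/5)
U(p) = p² + 2*p (U(p) = (p² + 1*p) + p = (p² + p) + p = (p + p²) + p = p² + 2*p)
(k(m(0)) + U(-145)) - 2308 = ((8 - ⅖*0) - 145*(2 - 145)) - 2308 = ((8 + 0) - 145*(-143)) - 2308 = (8 + 20735) - 2308 = 20743 - 2308 = 18435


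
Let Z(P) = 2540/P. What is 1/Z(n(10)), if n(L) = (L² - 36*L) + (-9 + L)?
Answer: -259/2540 ≈ -0.10197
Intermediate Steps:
n(L) = -9 + L² - 35*L
1/Z(n(10)) = 1/(2540/(-9 + 10² - 35*10)) = 1/(2540/(-9 + 100 - 350)) = 1/(2540/(-259)) = 1/(2540*(-1/259)) = 1/(-2540/259) = -259/2540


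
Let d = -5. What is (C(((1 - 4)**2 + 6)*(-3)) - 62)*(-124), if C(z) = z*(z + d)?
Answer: -271312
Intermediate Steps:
C(z) = z*(-5 + z) (C(z) = z*(z - 5) = z*(-5 + z))
(C(((1 - 4)**2 + 6)*(-3)) - 62)*(-124) = ((((1 - 4)**2 + 6)*(-3))*(-5 + ((1 - 4)**2 + 6)*(-3)) - 62)*(-124) = ((((-3)**2 + 6)*(-3))*(-5 + ((-3)**2 + 6)*(-3)) - 62)*(-124) = (((9 + 6)*(-3))*(-5 + (9 + 6)*(-3)) - 62)*(-124) = ((15*(-3))*(-5 + 15*(-3)) - 62)*(-124) = (-45*(-5 - 45) - 62)*(-124) = (-45*(-50) - 62)*(-124) = (2250 - 62)*(-124) = 2188*(-124) = -271312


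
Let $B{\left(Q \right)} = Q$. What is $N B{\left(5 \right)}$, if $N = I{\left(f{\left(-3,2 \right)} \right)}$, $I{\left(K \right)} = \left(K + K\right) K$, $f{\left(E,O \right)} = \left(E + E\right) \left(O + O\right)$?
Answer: $5760$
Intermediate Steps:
$f{\left(E,O \right)} = 4 E O$ ($f{\left(E,O \right)} = 2 E 2 O = 4 E O$)
$I{\left(K \right)} = 2 K^{2}$ ($I{\left(K \right)} = 2 K K = 2 K^{2}$)
$N = 1152$ ($N = 2 \left(4 \left(-3\right) 2\right)^{2} = 2 \left(-24\right)^{2} = 2 \cdot 576 = 1152$)
$N B{\left(5 \right)} = 1152 \cdot 5 = 5760$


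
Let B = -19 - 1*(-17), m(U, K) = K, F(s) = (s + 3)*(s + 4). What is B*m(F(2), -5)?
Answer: 10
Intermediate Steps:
F(s) = (3 + s)*(4 + s)
B = -2 (B = -19 + 17 = -2)
B*m(F(2), -5) = -2*(-5) = 10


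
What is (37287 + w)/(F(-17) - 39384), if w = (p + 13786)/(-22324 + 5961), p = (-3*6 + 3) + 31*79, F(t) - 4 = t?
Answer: -610110961/644653111 ≈ -0.94642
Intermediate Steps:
F(t) = 4 + t
p = 2434 (p = (-18 + 3) + 2449 = -15 + 2449 = 2434)
w = -16220/16363 (w = (2434 + 13786)/(-22324 + 5961) = 16220/(-16363) = 16220*(-1/16363) = -16220/16363 ≈ -0.99126)
(37287 + w)/(F(-17) - 39384) = (37287 - 16220/16363)/((4 - 17) - 39384) = 610110961/(16363*(-13 - 39384)) = (610110961/16363)/(-39397) = (610110961/16363)*(-1/39397) = -610110961/644653111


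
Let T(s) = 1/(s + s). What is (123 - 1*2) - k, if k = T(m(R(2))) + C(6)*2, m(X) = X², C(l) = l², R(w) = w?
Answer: 391/8 ≈ 48.875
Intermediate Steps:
T(s) = 1/(2*s)
k = 577/8 (k = 1/(2*(2²)) + 6²*2 = (½)/4 + 36*2 = (½)*(¼) + 72 = ⅛ + 72 = 577/8 ≈ 72.125)
(123 - 1*2) - k = (123 - 1*2) - 1*577/8 = (123 - 2) - 577/8 = 121 - 577/8 = 391/8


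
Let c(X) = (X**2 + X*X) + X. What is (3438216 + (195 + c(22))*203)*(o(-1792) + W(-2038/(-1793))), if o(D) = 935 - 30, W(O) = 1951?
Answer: 10506569976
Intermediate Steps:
o(D) = 905
c(X) = X + 2*X**2 (c(X) = (X**2 + X**2) + X = 2*X**2 + X = X + 2*X**2)
(3438216 + (195 + c(22))*203)*(o(-1792) + W(-2038/(-1793))) = (3438216 + (195 + 22*(1 + 2*22))*203)*(905 + 1951) = (3438216 + (195 + 22*(1 + 44))*203)*2856 = (3438216 + (195 + 22*45)*203)*2856 = (3438216 + (195 + 990)*203)*2856 = (3438216 + 1185*203)*2856 = (3438216 + 240555)*2856 = 3678771*2856 = 10506569976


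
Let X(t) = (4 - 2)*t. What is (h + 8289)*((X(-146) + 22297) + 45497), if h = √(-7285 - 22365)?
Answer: 559524078 + 337510*I*√1186 ≈ 5.5952e+8 + 1.1623e+7*I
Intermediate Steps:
h = 5*I*√1186 (h = √(-29650) = 5*I*√1186 ≈ 172.19*I)
X(t) = 2*t
(h + 8289)*((X(-146) + 22297) + 45497) = (5*I*√1186 + 8289)*((2*(-146) + 22297) + 45497) = (8289 + 5*I*√1186)*((-292 + 22297) + 45497) = (8289 + 5*I*√1186)*(22005 + 45497) = (8289 + 5*I*√1186)*67502 = 559524078 + 337510*I*√1186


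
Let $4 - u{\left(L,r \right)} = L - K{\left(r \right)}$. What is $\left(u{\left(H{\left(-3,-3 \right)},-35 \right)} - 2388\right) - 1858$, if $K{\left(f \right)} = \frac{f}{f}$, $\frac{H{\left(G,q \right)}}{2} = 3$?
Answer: $-4247$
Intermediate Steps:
$H{\left(G,q \right)} = 6$ ($H{\left(G,q \right)} = 2 \cdot 3 = 6$)
$K{\left(f \right)} = 1$
$u{\left(L,r \right)} = 5 - L$ ($u{\left(L,r \right)} = 4 - \left(L - 1\right) = 4 - \left(-1 + L\right) = 5 - L$)
$\left(u{\left(H{\left(-3,-3 \right)},-35 \right)} - 2388\right) - 1858 = \left(\left(5 - 6\right) - 2388\right) - 1858 = \left(-1 - 2388\right) - 1858 = -2389 - 1858 = -4247$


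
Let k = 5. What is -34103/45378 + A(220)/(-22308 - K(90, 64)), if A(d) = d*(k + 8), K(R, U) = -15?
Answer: -10988139/12489034 ≈ -0.87982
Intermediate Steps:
A(d) = 13*d (A(d) = d*(5 + 8) = d*13 = 13*d)
-34103/45378 + A(220)/(-22308 - K(90, 64)) = -34103/45378 + (13*220)/(-22308 - 1*(-15)) = -34103*1/45378 + 2860/(-22308 + 15) = -34103/45378 + 2860/(-22293) = -34103/45378 + 2860*(-1/22293) = -34103/45378 - 2860/22293 = -10988139/12489034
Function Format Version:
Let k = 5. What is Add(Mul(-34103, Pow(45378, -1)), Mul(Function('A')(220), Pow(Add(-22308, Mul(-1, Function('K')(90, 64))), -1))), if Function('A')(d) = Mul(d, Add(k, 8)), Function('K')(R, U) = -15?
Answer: Rational(-10988139, 12489034) ≈ -0.87982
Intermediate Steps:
Function('A')(d) = Mul(13, d) (Function('A')(d) = Mul(d, Add(5, 8)) = Mul(d, 13) = Mul(13, d))
Add(Mul(-34103, Pow(45378, -1)), Mul(Function('A')(220), Pow(Add(-22308, Mul(-1, Function('K')(90, 64))), -1))) = Add(Mul(-34103, Pow(45378, -1)), Mul(Mul(13, 220), Pow(Add(-22308, Mul(-1, -15)), -1))) = Add(Mul(-34103, Rational(1, 45378)), Mul(2860, Pow(Add(-22308, 15), -1))) = Add(Rational(-34103, 45378), Mul(2860, Pow(-22293, -1))) = Add(Rational(-34103, 45378), Mul(2860, Rational(-1, 22293))) = Add(Rational(-34103, 45378), Rational(-2860, 22293)) = Rational(-10988139, 12489034)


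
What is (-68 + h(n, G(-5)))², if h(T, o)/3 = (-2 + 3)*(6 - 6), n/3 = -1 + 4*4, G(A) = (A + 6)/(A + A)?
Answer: 4624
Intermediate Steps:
G(A) = (6 + A)/(2*A) (G(A) = (6 + A)/((2*A)) = (6 + A)*(1/(2*A)) = (6 + A)/(2*A))
n = 45 (n = 3*(-1 + 4*4) = 3*(-1 + 16) = 3*15 = 45)
h(T, o) = 0 (h(T, o) = 3*((-2 + 3)*(6 - 6)) = 3*(1*0) = 3*0 = 0)
(-68 + h(n, G(-5)))² = (-68 + 0)² = (-68)² = 4624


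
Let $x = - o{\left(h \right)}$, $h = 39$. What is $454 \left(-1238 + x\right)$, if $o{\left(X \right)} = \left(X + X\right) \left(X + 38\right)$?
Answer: $-3288776$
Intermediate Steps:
$o{\left(X \right)} = 2 X \left(38 + X\right)$
$x = -6006$ ($x = - 2 \cdot 39 \left(38 + 39\right) = - 2 \cdot 39 \cdot 77 = \left(-1\right) 6006 = -6006$)
$454 \left(-1238 + x\right) = 454 \left(-1238 - 6006\right) = 454 \left(-7244\right) = -3288776$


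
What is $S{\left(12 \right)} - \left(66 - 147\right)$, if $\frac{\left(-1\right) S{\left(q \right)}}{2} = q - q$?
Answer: $81$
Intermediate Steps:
$S{\left(q \right)} = 0$ ($S{\left(q \right)} = - 2 \left(q - q\right) = \left(-2\right) 0 = 0$)
$S{\left(12 \right)} - \left(66 - 147\right) = 0 - \left(66 - 147\right) = 0 - -81 = 0 + 81 = 81$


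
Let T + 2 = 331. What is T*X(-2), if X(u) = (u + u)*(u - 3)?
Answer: 6580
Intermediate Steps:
X(u) = 2*u*(-3 + u) (X(u) = (2*u)*(-3 + u) = 2*u*(-3 + u))
T = 329 (T = -2 + 331 = 329)
T*X(-2) = 329*(2*(-2)*(-3 - 2)) = 329*(2*(-2)*(-5)) = 329*20 = 6580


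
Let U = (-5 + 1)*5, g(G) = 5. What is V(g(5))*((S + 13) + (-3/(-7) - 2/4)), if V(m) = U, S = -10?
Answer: -410/7 ≈ -58.571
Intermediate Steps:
U = -20 (U = -4*5 = -20)
V(m) = -20
V(g(5))*((S + 13) + (-3/(-7) - 2/4)) = -20*((-10 + 13) + (-3/(-7) - 2/4)) = -20*(3 + (-3*(-⅐) - 2*¼)) = -20*(3 + (3/7 - ½)) = -20*(3 - 1/14) = -20*41/14 = -410/7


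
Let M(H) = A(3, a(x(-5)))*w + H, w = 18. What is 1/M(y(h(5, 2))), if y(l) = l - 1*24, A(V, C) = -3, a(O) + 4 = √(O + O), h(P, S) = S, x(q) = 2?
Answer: -1/76 ≈ -0.013158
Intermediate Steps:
a(O) = -4 + √2*√O (a(O) = -4 + √(O + O) = -4 + √(2*O) = -4 + √2*√O)
y(l) = -24 + l (y(l) = l - 24 = -24 + l)
M(H) = -54 + H (M(H) = -3*18 + H = -54 + H)
1/M(y(h(5, 2))) = 1/(-54 + (-24 + 2)) = 1/(-54 - 22) = 1/(-76) = -1/76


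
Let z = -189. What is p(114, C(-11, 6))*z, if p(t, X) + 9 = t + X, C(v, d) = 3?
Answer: -20412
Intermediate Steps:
p(t, X) = -9 + X + t (p(t, X) = -9 + (t + X) = -9 + (X + t) = -9 + X + t)
p(114, C(-11, 6))*z = (-9 + 3 + 114)*(-189) = 108*(-189) = -20412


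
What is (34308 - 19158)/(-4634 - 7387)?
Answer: -5050/4007 ≈ -1.2603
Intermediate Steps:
(34308 - 19158)/(-4634 - 7387) = 15150/(-12021) = 15150*(-1/12021) = -5050/4007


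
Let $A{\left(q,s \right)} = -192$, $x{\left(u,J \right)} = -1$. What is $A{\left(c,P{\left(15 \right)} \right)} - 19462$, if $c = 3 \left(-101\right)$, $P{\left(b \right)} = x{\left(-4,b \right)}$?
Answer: $-19654$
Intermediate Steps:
$P{\left(b \right)} = -1$
$c = -303$
$A{\left(c,P{\left(15 \right)} \right)} - 19462 = -192 - 19462 = -19654$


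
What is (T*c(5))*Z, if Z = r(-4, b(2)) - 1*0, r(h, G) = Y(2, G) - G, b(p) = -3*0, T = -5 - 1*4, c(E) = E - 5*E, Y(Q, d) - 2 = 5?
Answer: 1260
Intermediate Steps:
Y(Q, d) = 7 (Y(Q, d) = 2 + 5 = 7)
c(E) = -4*E
T = -9 (T = -5 - 4 = -9)
b(p) = 0
r(h, G) = 7 - G
Z = 7 (Z = (7 - 1*0) - 1*0 = (7 + 0) + 0 = 7 + 0 = 7)
(T*c(5))*Z = -(-36)*5*7 = -9*(-20)*7 = 180*7 = 1260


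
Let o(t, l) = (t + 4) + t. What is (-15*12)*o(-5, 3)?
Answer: 1080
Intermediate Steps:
o(t, l) = 4 + 2*t (o(t, l) = (4 + t) + t = 4 + 2*t)
(-15*12)*o(-5, 3) = (-15*12)*(4 + 2*(-5)) = -180*(4 - 10) = -180*(-6) = 1080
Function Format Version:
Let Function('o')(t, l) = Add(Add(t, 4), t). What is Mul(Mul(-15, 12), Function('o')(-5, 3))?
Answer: 1080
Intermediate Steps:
Function('o')(t, l) = Add(4, Mul(2, t)) (Function('o')(t, l) = Add(Add(4, t), t) = Add(4, Mul(2, t)))
Mul(Mul(-15, 12), Function('o')(-5, 3)) = Mul(Mul(-15, 12), Add(4, Mul(2, -5))) = Mul(-180, Add(4, -10)) = Mul(-180, -6) = 1080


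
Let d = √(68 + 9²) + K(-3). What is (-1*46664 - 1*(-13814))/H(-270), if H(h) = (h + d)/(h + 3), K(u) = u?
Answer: -239446935/7438 - 877095*√149/7438 ≈ -33632.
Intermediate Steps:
d = -3 + √149 (d = √(68 + 9²) - 3 = √(68 + 81) - 3 = √149 - 3 = -3 + √149 ≈ 9.2066)
H(h) = (-3 + h + √149)/(3 + h) (H(h) = (h + (-3 + √149))/(h + 3) = (-3 + h + √149)/(3 + h))
(-1*46664 - 1*(-13814))/H(-270) = (-1*46664 - 1*(-13814))/(((-3 - 270 + √149)/(3 - 270))) = (-46664 + 13814)/(((-273 + √149)/(-267))) = -32850*(-267/(-273 + √149)) = -32850/(91/89 - √149/267)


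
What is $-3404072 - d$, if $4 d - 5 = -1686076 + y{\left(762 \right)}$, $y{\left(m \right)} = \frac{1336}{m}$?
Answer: $- \frac{4545413345}{1524} \approx -2.9826 \cdot 10^{6}$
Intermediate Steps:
$d = - \frac{642392383}{1524}$ ($d = \frac{5}{4} + \frac{-1686076 + \frac{1336}{762}}{4} = \frac{5}{4} + \frac{-1686076 + 1336 \cdot \frac{1}{762}}{4} = \frac{5}{4} + \frac{-1686076 + \frac{668}{381}}{4} = \frac{5}{4} + \frac{1}{4} \left(- \frac{642394288}{381}\right) = \frac{5}{4} - \frac{160598572}{381} = - \frac{642392383}{1524} \approx -4.2152 \cdot 10^{5}$)
$-3404072 - d = -3404072 - - \frac{642392383}{1524} = -3404072 + \frac{642392383}{1524} = - \frac{4545413345}{1524}$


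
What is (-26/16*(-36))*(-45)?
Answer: -5265/2 ≈ -2632.5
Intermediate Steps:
(-26/16*(-36))*(-45) = (-26*1/16*(-36))*(-45) = -13/8*(-36)*(-45) = (117/2)*(-45) = -5265/2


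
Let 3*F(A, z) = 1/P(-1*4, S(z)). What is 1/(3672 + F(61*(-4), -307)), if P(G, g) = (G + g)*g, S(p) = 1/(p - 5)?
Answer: 1249/4618776 ≈ 0.00027042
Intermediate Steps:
S(p) = 1/(-5 + p)
P(G, g) = g*(G + g)
F(A, z) = (-5 + z)/(3*(-4 + 1/(-5 + z))) (F(A, z) = 1/(3*(((-1*4 + 1/(-5 + z))/(-5 + z)))) = 1/(3*(((-4 + 1/(-5 + z))/(-5 + z)))) = ((-5 + z)/(-4 + 1/(-5 + z)))/3 = (-5 + z)/(3*(-4 + 1/(-5 + z))))
1/(3672 + F(61*(-4), -307)) = 1/(3672 - (-5 - 307)²/(-63 + 12*(-307))) = 1/(3672 - 1*(-312)²/(-63 - 3684)) = 1/(3672 - 1*97344/(-3747)) = 1/(3672 - 1*(-1/3747)*97344) = 1/(3672 + 32448/1249) = 1/(4618776/1249) = 1249/4618776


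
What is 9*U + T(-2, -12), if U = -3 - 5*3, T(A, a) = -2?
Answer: -164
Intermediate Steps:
U = -18 (U = -3 - 15 = -18)
9*U + T(-2, -12) = 9*(-18) - 2 = -162 - 2 = -164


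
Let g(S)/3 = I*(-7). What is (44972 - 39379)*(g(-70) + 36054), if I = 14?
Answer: 200005680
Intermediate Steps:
g(S) = -294 (g(S) = 3*(14*(-7)) = 3*(-98) = -294)
(44972 - 39379)*(g(-70) + 36054) = (44972 - 39379)*(-294 + 36054) = 5593*35760 = 200005680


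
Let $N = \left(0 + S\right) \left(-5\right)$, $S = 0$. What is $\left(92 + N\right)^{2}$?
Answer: $8464$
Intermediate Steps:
$N = 0$ ($N = \left(0 + 0\right) \left(-5\right) = 0 \left(-5\right) = 0$)
$\left(92 + N\right)^{2} = \left(92 + 0\right)^{2} = 92^{2} = 8464$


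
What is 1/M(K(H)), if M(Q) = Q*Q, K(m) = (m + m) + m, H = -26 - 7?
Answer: 1/9801 ≈ 0.00010203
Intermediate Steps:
H = -33
K(m) = 3*m (K(m) = 2*m + m = 3*m)
M(Q) = Q²
1/M(K(H)) = 1/((3*(-33))²) = 1/((-99)²) = 1/9801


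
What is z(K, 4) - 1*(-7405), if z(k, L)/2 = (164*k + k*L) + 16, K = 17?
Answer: 13149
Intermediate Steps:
z(k, L) = 32 + 328*k + 2*L*k (z(k, L) = 2*((164*k + k*L) + 16) = 2*((164*k + L*k) + 16) = 2*(16 + 164*k + L*k) = 32 + 328*k + 2*L*k)
z(K, 4) - 1*(-7405) = (32 + 328*17 + 2*4*17) - 1*(-7405) = (32 + 5576 + 136) + 7405 = 5744 + 7405 = 13149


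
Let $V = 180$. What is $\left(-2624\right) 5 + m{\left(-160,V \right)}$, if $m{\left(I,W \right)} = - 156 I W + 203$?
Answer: $4479883$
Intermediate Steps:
$m{\left(I,W \right)} = 203 - 156 I W$ ($m{\left(I,W \right)} = - 156 I W + 203 = 203 - 156 I W$)
$\left(-2624\right) 5 + m{\left(-160,V \right)} = \left(-2624\right) 5 - \left(-203 - 4492800\right) = -13120 + \left(203 + 4492800\right) = -13120 + 4493003 = 4479883$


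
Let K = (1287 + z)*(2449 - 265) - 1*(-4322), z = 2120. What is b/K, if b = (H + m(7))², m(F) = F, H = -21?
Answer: 98/3722605 ≈ 2.6326e-5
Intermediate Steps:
b = 196 (b = (-21 + 7)² = (-14)² = 196)
K = 7445210 (K = (1287 + 2120)*(2449 - 265) - 1*(-4322) = 3407*2184 + 4322 = 7440888 + 4322 = 7445210)
b/K = 196/7445210 = 196*(1/7445210) = 98/3722605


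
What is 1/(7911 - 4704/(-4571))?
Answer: 653/5166555 ≈ 0.00012639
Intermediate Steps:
1/(7911 - 4704/(-4571)) = 1/(7911 - 4704*(-1/4571)) = 1/(7911 + 672/653) = 1/(5166555/653) = 653/5166555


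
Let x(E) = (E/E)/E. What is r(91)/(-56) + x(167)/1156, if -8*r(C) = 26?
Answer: 627475/10810912 ≈ 0.058041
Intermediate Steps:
r(C) = -13/4 (r(C) = -1/8*26 = -13/4)
x(E) = 1/E
r(91)/(-56) + x(167)/1156 = -13/4/(-56) + 1/(167*1156) = -13/4*(-1/56) + (1/167)*(1/1156) = 13/224 + 1/193052 = 627475/10810912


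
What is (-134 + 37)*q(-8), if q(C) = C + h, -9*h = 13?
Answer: 8245/9 ≈ 916.11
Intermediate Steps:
h = -13/9 (h = -⅑*13 = -13/9 ≈ -1.4444)
q(C) = -13/9 + C (q(C) = C - 13/9 = -13/9 + C)
(-134 + 37)*q(-8) = (-134 + 37)*(-13/9 - 8) = -97*(-85/9) = 8245/9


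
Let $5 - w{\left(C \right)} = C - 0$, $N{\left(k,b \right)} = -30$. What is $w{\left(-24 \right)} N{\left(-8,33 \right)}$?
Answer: $-870$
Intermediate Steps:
$w{\left(C \right)} = 5 - C$ ($w{\left(C \right)} = 5 - \left(C - 0\right) = 5 - \left(C + 0\right) = 5 - C$)
$w{\left(-24 \right)} N{\left(-8,33 \right)} = \left(5 - -24\right) \left(-30\right) = \left(5 + 24\right) \left(-30\right) = 29 \left(-30\right) = -870$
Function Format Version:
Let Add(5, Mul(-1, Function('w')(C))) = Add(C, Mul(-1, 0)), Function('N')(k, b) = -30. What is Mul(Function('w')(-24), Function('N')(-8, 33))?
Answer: -870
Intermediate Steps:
Function('w')(C) = Add(5, Mul(-1, C)) (Function('w')(C) = Add(5, Mul(-1, Add(C, Mul(-1, 0)))) = Add(5, Mul(-1, Add(C, 0))) = Add(5, Mul(-1, C)))
Mul(Function('w')(-24), Function('N')(-8, 33)) = Mul(Add(5, Mul(-1, -24)), -30) = Mul(Add(5, 24), -30) = Mul(29, -30) = -870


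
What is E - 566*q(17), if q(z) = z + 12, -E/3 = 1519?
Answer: -20971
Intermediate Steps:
E = -4557 (E = -3*1519 = -4557)
q(z) = 12 + z
E - 566*q(17) = -4557 - 566*(12 + 17) = -4557 - 566*29 = -4557 - 16414 = -20971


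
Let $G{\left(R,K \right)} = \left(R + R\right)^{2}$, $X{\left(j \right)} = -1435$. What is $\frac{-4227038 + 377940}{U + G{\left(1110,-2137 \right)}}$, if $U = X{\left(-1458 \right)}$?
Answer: $- \frac{3849098}{4926965} \approx -0.78123$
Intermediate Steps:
$U = -1435$
$G{\left(R,K \right)} = 4 R^{2}$ ($G{\left(R,K \right)} = \left(2 R\right)^{2} = 4 R^{2}$)
$\frac{-4227038 + 377940}{U + G{\left(1110,-2137 \right)}} = \frac{-4227038 + 377940}{-1435 + 4 \cdot 1110^{2}} = - \frac{3849098}{-1435 + 4 \cdot 1232100} = - \frac{3849098}{-1435 + 4928400} = - \frac{3849098}{4926965}$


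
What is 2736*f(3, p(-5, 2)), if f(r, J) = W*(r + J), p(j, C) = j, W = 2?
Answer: -10944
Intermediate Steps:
f(r, J) = 2*J + 2*r (f(r, J) = 2*(r + J) = 2*(J + r) = 2*J + 2*r)
2736*f(3, p(-5, 2)) = 2736*(2*(-5) + 2*3) = 2736*(-10 + 6) = 2736*(-4) = -10944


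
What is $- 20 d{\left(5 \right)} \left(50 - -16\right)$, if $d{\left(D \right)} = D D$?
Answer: $-33000$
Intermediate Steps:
$d{\left(D \right)} = D^{2}$
$- 20 d{\left(5 \right)} \left(50 - -16\right) = - 20 \cdot 5^{2} \left(50 - -16\right) = \left(-20\right) 25 \left(50 + 16\right) = \left(-500\right) 66 = -33000$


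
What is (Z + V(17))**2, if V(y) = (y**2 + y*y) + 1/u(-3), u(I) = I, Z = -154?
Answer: 1615441/9 ≈ 1.7949e+5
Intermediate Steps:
V(y) = -1/3 + 2*y**2 (V(y) = (y**2 + y*y) + 1/(-3) = (y**2 + y**2) + 1*(-1/3) = 2*y**2 - 1/3 = -1/3 + 2*y**2)
(Z + V(17))**2 = (-154 + (-1/3 + 2*17**2))**2 = (-154 + (-1/3 + 2*289))**2 = (-154 + (-1/3 + 578))**2 = (-154 + 1733/3)**2 = (1271/3)**2 = 1615441/9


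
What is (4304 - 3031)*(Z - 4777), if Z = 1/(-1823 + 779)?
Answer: -6348691597/1044 ≈ -6.0811e+6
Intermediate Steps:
Z = -1/1044 (Z = 1/(-1044) = -1/1044 ≈ -0.00095785)
(4304 - 3031)*(Z - 4777) = (4304 - 3031)*(-1/1044 - 4777) = 1273*(-4987189/1044) = -6348691597/1044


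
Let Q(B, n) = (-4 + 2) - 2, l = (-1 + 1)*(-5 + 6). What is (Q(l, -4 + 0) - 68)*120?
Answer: -8640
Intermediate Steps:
l = 0 (l = 0*1 = 0)
Q(B, n) = -4 (Q(B, n) = -2 - 2 = -4)
(Q(l, -4 + 0) - 68)*120 = (-4 - 68)*120 = -72*120 = -8640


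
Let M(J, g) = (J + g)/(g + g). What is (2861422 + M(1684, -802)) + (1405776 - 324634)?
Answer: 3161935887/802 ≈ 3.9426e+6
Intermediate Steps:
M(J, g) = (J + g)/(2*g) (M(J, g) = (J + g)/((2*g)) = (J + g)*(1/(2*g)) = (J + g)/(2*g))
(2861422 + M(1684, -802)) + (1405776 - 324634) = (2861422 + (1/2)*(1684 - 802)/(-802)) + (1405776 - 324634) = (2861422 + (1/2)*(-1/802)*882) + 1081142 = (2861422 - 441/802) + 1081142 = 2294860003/802 + 1081142 = 3161935887/802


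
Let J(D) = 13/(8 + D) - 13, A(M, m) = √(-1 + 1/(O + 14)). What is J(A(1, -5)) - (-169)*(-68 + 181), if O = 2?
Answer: 19829940/1039 - 52*I*√15/1039 ≈ 19086.0 - 0.19384*I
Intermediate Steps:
A(M, m) = I*√15/4 (A(M, m) = √(-1 + 1/(2 + 14)) = √(-1 + 1/16) = √(-15/16) = I*√15/4)
J(D) = -13 + 13/(8 + D)
J(A(1, -5)) - (-169)*(-68 + 181) = 13*(-7 - I*√15/4)/(8 + I*√15/4) - (-169)*(-68 + 181) = 13*(-7 - I*√15/4)/(8 + I*√15/4) - (-169)*113 = 13*(-7 - I*√15/4)/(8 + I*√15/4) - 1*(-19097) = 13*(-7 - I*√15/4)/(8 + I*√15/4) + 19097 = 19097 + 13*(-7 - I*√15/4)/(8 + I*√15/4)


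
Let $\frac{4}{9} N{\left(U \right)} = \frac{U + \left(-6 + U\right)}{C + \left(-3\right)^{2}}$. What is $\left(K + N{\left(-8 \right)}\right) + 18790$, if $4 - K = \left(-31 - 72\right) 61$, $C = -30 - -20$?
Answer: $\frac{50253}{2} \approx 25127.0$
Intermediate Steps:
$C = -10$ ($C = -30 + 20 = -10$)
$K = 6287$ ($K = 4 - \left(-31 - 72\right) 61 = 4 - \left(-103\right) 61 = 4 - -6283 = 4 + 6283 = 6287$)
$N{\left(U \right)} = \frac{27}{2} - \frac{9 U}{2}$ ($N{\left(U \right)} = \frac{9 \frac{U + \left(-6 + U\right)}{-10 + \left(-3\right)^{2}}}{4} = \frac{9 \frac{-6 + 2 U}{-10 + 9}}{4} = \frac{9 \frac{-6 + 2 U}{-1}}{4} = \frac{9 \left(-6 + 2 U\right) \left(-1\right)}{4} = \frac{9 \left(6 - 2 U\right)}{4} = \frac{27}{2} - \frac{9 U}{2}$)
$\left(K + N{\left(-8 \right)}\right) + 18790 = \left(6287 + \left(\frac{27}{2} - -36\right)\right) + 18790 = \left(6287 + \left(\frac{27}{2} + 36\right)\right) + 18790 = \left(6287 + \frac{99}{2}\right) + 18790 = \frac{12673}{2} + 18790 = \frac{50253}{2}$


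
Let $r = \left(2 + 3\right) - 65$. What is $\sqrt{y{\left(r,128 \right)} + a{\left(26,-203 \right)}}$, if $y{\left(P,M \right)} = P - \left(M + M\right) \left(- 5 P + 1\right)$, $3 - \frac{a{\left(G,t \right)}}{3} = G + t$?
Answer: $4 i \sqrt{4786} \approx 276.72 i$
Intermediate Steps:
$a{\left(G,t \right)} = 9 - 3 G - 3 t$ ($a{\left(G,t \right)} = 9 - 3 \left(G + t\right) = 9 - \left(3 G + 3 t\right) = 9 - 3 G - 3 t$)
$r = -60$ ($r = 5 - 65 = -60$)
$y{\left(P,M \right)} = P - 2 M \left(1 - 5 P\right)$
$\sqrt{y{\left(r,128 \right)} + a{\left(26,-203 \right)}} = \sqrt{\left(-60 - 256 + 10 \cdot 128 \left(-60\right)\right) - -540} = \sqrt{\left(-60 - 256 - 76800\right) + \left(9 - 78 + 609\right)} = \sqrt{-77116 + 540} = \sqrt{-76576} = 4 i \sqrt{4786}$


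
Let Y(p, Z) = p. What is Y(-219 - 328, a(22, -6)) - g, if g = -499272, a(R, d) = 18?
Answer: 498725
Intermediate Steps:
Y(-219 - 328, a(22, -6)) - g = (-219 - 328) - 1*(-499272) = -547 + 499272 = 498725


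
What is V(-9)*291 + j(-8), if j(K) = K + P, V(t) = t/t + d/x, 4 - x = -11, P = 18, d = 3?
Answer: 1796/5 ≈ 359.20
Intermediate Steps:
x = 15 (x = 4 - 1*(-11) = 4 + 11 = 15)
V(t) = 6/5 (V(t) = t/t + 3/15 = 1 + 3*(1/15) = 1 + 1/5 = 6/5)
j(K) = 18 + K (j(K) = K + 18 = 18 + K)
V(-9)*291 + j(-8) = (6/5)*291 + (18 - 8) = 1746/5 + 10 = 1796/5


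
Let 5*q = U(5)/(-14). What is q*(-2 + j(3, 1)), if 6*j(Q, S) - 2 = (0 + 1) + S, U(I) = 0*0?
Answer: 0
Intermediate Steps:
U(I) = 0
j(Q, S) = 1/2 + S/6 (j(Q, S) = 1/3 + ((0 + 1) + S)/6 = 1/3 + (1 + S)/6 = 1/3 + (1/6 + S/6) = 1/2 + S/6)
q = 0 (q = (0/(-14))/5 = (0*(-1/14))/5 = (1/5)*0 = 0)
q*(-2 + j(3, 1)) = 0*(-2 + (1/2 + (1/6)*1)) = 0*(-2 + (1/2 + 1/6)) = 0*(-2 + 2/3) = 0*(-4/3) = 0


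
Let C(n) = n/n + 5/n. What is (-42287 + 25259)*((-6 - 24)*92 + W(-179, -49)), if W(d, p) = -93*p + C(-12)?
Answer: -30609249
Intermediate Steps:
C(n) = 1 + 5/n
W(d, p) = 7/12 - 93*p (W(d, p) = -93*p + (5 - 12)/(-12) = -93*p - 1/12*(-7) = -93*p + 7/12 = 7/12 - 93*p)
(-42287 + 25259)*((-6 - 24)*92 + W(-179, -49)) = (-42287 + 25259)*((-6 - 24)*92 + (7/12 - 93*(-49))) = -17028*(-30*92 + (7/12 + 4557)) = -17028*(-2760 + 54691/12) = -17028*21571/12 = -30609249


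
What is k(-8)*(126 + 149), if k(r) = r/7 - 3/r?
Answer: -11825/56 ≈ -211.16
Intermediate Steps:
k(r) = -3/r + r/7 (k(r) = r*(1/7) - 3/r = r/7 - 3/r = -3/r + r/7)
k(-8)*(126 + 149) = (-3/(-8) + (1/7)*(-8))*(126 + 149) = (-3*(-1/8) - 8/7)*275 = (3/8 - 8/7)*275 = -43/56*275 = -11825/56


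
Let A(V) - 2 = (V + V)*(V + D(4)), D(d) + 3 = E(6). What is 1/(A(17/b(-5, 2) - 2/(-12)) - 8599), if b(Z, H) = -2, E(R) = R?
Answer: -9/76573 ≈ -0.00011753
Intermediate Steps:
D(d) = 3 (D(d) = -3 + 6 = 3)
A(V) = 2 + 2*V*(3 + V) (A(V) = 2 + (V + V)*(V + 3) = 2 + (2*V)*(3 + V) = 2 + 2*V*(3 + V))
1/(A(17/b(-5, 2) - 2/(-12)) - 8599) = 1/((2 + 2*(17/(-2) - 2/(-12))**2 + 6*(17/(-2) - 2/(-12))) - 8599) = 1/((2 + 2*(17*(-1/2) - 2*(-1/12))**2 + 6*(17*(-1/2) - 2*(-1/12))) - 8599) = 1/((2 + 2*(-17/2 + 1/6)**2 + 6*(-17/2 + 1/6)) - 8599) = 1/((2 + 2*(-25/3)**2 + 6*(-25/3)) - 8599) = 1/((2 + 2*(625/9) - 50) - 8599) = 1/((2 + 1250/9 - 50) - 8599) = 1/(818/9 - 8599) = 1/(-76573/9) = -9/76573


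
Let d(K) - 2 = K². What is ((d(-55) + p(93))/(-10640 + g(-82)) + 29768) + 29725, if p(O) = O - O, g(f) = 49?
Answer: 630087336/10591 ≈ 59493.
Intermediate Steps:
p(O) = 0
d(K) = 2 + K²
((d(-55) + p(93))/(-10640 + g(-82)) + 29768) + 29725 = (((2 + (-55)²) + 0)/(-10640 + 49) + 29768) + 29725 = (((2 + 3025) + 0)/(-10591) + 29768) + 29725 = ((3027 + 0)*(-1/10591) + 29768) + 29725 = (3027*(-1/10591) + 29768) + 29725 = (-3027/10591 + 29768) + 29725 = 315269861/10591 + 29725 = 630087336/10591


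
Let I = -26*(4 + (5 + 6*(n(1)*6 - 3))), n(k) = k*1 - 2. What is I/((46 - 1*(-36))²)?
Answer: 585/3362 ≈ 0.17400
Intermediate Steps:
n(k) = -2 + k (n(k) = k - 2 = -2 + k)
I = 1170 (I = -26*(4 + (5 + 6*((-2 + 1)*6 - 3))) = -26*(4 + (5 + 6*(-1*6 - 3))) = -26*(4 + (5 + 6*(-6 - 3))) = -26*(4 + (5 + 6*(-9))) = -26*(4 + (5 - 54)) = -26*(4 - 49) = -26*(-45) = 1170)
I/((46 - 1*(-36))²) = 1170/((46 - 1*(-36))²) = 1170/((46 + 36)²) = 1170/(82²) = 1170/6724 = 1170*(1/6724) = 585/3362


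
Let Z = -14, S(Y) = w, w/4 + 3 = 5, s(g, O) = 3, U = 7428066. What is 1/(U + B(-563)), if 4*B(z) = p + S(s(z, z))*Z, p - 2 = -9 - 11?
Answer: 2/14856067 ≈ 1.3463e-7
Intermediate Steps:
w = 8 (w = -12 + 4*5 = -12 + 20 = 8)
S(Y) = 8
p = -18 (p = 2 + (-9 - 11) = 2 - 20 = -18)
B(z) = -65/2 (B(z) = (-18 + 8*(-14))/4 = (-18 - 112)/4 = (1/4)*(-130) = -65/2)
1/(U + B(-563)) = 1/(7428066 - 65/2) = 1/(14856067/2) = 2/14856067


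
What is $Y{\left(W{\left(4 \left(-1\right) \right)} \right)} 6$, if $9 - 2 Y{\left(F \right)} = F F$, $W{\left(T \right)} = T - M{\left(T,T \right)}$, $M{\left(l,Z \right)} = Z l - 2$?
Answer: $-945$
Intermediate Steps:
$M{\left(l,Z \right)} = -2 + Z l$
$W{\left(T \right)} = 2 + T - T^{2}$ ($W{\left(T \right)} = T - \left(-2 + T T\right) = T - \left(-2 + T^{2}\right) = 2 + T - T^{2}$)
$Y{\left(F \right)} = \frac{9}{2} - \frac{F^{2}}{2}$ ($Y{\left(F \right)} = \frac{9}{2} - \frac{F F}{2} = \frac{9}{2} - \frac{F^{2}}{2}$)
$Y{\left(W{\left(4 \left(-1\right) \right)} \right)} 6 = \left(\frac{9}{2} - \frac{\left(2 + 4 \left(-1\right) - \left(4 \left(-1\right)\right)^{2}\right)^{2}}{2}\right) 6 = \left(\frac{9}{2} - \frac{\left(2 - 4 - \left(-4\right)^{2}\right)^{2}}{2}\right) 6 = \left(\frac{9}{2} - \frac{\left(2 - 4 - 16\right)^{2}}{2}\right) 6 = \left(\frac{9}{2} - \frac{\left(-18\right)^{2}}{2}\right) 6 = \left(\frac{9}{2} - 162\right) 6 = \left(- \frac{315}{2}\right) 6 = -945$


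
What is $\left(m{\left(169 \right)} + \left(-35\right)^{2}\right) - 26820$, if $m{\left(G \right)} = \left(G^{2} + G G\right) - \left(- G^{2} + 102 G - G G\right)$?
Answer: $71411$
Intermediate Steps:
$m{\left(G \right)} = - 102 G + 4 G^{2}$ ($m{\left(G \right)} = \left(G^{2} + G^{2}\right) - \left(- 2 G^{2} + 102 G\right) = 2 G^{2} - \left(- 2 G^{2} + 102 G\right) = 2 G^{2} + \left(- 102 G + 2 G^{2}\right) = - 102 G + 4 G^{2}$)
$\left(m{\left(169 \right)} + \left(-35\right)^{2}\right) - 26820 = \left(2 \cdot 169 \left(-51 + 2 \cdot 169\right) + \left(-35\right)^{2}\right) - 26820 = \left(2 \cdot 169 \left(-51 + 338\right) + 1225\right) - 26820 = \left(2 \cdot 169 \cdot 287 + 1225\right) - 26820 = \left(97006 + 1225\right) - 26820 = 98231 - 26820 = 71411$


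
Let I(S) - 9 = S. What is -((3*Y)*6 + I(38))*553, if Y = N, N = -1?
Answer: -16037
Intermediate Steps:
Y = -1
I(S) = 9 + S
-((3*Y)*6 + I(38))*553 = -((3*(-1))*6 + (9 + 38))*553 = -(-3*6 + 47)*553 = -(-18 + 47)*553 = -29*553 = -1*16037 = -16037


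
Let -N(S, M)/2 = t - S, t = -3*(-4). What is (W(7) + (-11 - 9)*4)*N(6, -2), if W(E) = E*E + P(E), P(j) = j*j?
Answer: -216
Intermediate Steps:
t = 12
P(j) = j**2
N(S, M) = -24 + 2*S (N(S, M) = -2*(12 - S) = -24 + 2*S)
W(E) = 2*E**2 (W(E) = E*E + E**2 = E**2 + E**2 = 2*E**2)
(W(7) + (-11 - 9)*4)*N(6, -2) = (2*7**2 + (-11 - 9)*4)*(-24 + 2*6) = (2*49 - 20*4)*(-24 + 12) = (98 - 80)*(-12) = 18*(-12) = -216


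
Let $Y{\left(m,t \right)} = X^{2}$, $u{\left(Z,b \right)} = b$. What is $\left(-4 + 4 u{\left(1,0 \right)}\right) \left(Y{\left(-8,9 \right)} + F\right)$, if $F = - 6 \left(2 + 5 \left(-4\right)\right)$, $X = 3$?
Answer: $-468$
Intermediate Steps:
$Y{\left(m,t \right)} = 9$ ($Y{\left(m,t \right)} = 3^{2} = 9$)
$F = 108$ ($F = - 6 \left(2 - 20\right) = \left(-6\right) \left(-18\right) = 108$)
$\left(-4 + 4 u{\left(1,0 \right)}\right) \left(Y{\left(-8,9 \right)} + F\right) = \left(-4 + 4 \cdot 0\right) \left(9 + 108\right) = \left(-4 + 0\right) 117 = \left(-4\right) 117 = -468$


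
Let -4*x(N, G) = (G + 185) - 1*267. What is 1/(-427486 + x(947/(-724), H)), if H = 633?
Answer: -4/1710495 ≈ -2.3385e-6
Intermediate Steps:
x(N, G) = 41/2 - G/4 (x(N, G) = -((G + 185) - 1*267)/4 = -((185 + G) - 267)/4 = -(-82 + G)/4 = 41/2 - G/4)
1/(-427486 + x(947/(-724), H)) = 1/(-427486 + (41/2 - ¼*633)) = 1/(-427486 + (41/2 - 633/4)) = 1/(-427486 - 551/4) = 1/(-1710495/4) = -4/1710495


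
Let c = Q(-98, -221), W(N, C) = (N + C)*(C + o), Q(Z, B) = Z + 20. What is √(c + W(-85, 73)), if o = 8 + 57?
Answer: 17*I*√6 ≈ 41.641*I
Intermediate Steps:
Q(Z, B) = 20 + Z
o = 65
W(N, C) = (65 + C)*(C + N) (W(N, C) = (N + C)*(C + 65) = (C + N)*(65 + C) = (65 + C)*(C + N))
c = -78 (c = 20 - 98 = -78)
√(c + W(-85, 73)) = √(-78 + (73² + 65*73 + 65*(-85) + 73*(-85))) = √(-78 + (5329 + 4745 - 5525 - 6205)) = √(-78 - 1656) = √(-1734) = 17*I*√6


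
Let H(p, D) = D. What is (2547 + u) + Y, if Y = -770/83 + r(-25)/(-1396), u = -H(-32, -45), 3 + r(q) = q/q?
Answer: 149627551/57934 ≈ 2582.7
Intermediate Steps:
r(q) = -2 (r(q) = -3 + q/q = -3 + 1 = -2)
u = 45 (u = -1*(-45) = 45)
Y = -537377/57934 (Y = -770/83 - 2/(-1396) = -770*1/83 - 2*(-1/1396) = -770/83 + 1/698 = -537377/57934 ≈ -9.2757)
(2547 + u) + Y = (2547 + 45) - 537377/57934 = 2592 - 537377/57934 = 149627551/57934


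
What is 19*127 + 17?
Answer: 2430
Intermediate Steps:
19*127 + 17 = 2413 + 17 = 2430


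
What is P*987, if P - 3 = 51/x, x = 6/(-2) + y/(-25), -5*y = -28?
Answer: -5098842/403 ≈ -12652.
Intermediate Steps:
y = 28/5 (y = -⅕*(-28) = 28/5 ≈ 5.6000)
x = -403/125 (x = 6/(-2) + (28/5)/(-25) = 6*(-½) + (28/5)*(-1/25) = -3 - 28/125 = -403/125 ≈ -3.2240)
P = -5166/403 (P = 3 + 51/(-403/125) = 3 + 51*(-125/403) = 3 - 6375/403 = -5166/403 ≈ -12.819)
P*987 = -5166/403*987 = -5098842/403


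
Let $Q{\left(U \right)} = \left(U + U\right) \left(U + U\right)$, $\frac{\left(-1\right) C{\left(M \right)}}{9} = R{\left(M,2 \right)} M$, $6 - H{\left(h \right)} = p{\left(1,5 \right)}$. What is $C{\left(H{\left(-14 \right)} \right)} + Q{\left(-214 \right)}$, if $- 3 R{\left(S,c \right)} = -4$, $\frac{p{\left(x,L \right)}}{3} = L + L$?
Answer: $183472$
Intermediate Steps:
$p{\left(x,L \right)} = 6 L$ ($p{\left(x,L \right)} = 3 \left(L + L\right) = 3 \cdot 2 L = 6 L$)
$R{\left(S,c \right)} = \frac{4}{3}$ ($R{\left(S,c \right)} = \left(- \frac{1}{3}\right) \left(-4\right) = \frac{4}{3}$)
$H{\left(h \right)} = -24$ ($H{\left(h \right)} = 6 - 6 \cdot 5 = 6 - 30 = -24$)
$C{\left(M \right)} = - 12 M$ ($C{\left(M \right)} = - 9 \frac{4 M}{3} = - 12 M$)
$Q{\left(U \right)} = 4 U^{2}$ ($Q{\left(U \right)} = 2 U 2 U = 4 U^{2}$)
$C{\left(H{\left(-14 \right)} \right)} + Q{\left(-214 \right)} = \left(-12\right) \left(-24\right) + 4 \left(-214\right)^{2} = 288 + 4 \cdot 45796 = 288 + 183184 = 183472$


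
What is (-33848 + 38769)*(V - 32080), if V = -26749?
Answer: -289497509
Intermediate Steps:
(-33848 + 38769)*(V - 32080) = (-33848 + 38769)*(-26749 - 32080) = 4921*(-58829) = -289497509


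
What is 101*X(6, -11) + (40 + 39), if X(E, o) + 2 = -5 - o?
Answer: 483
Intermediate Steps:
X(E, o) = -7 - o (X(E, o) = -2 + (-5 - o) = -7 - o)
101*X(6, -11) + (40 + 39) = 101*(-7 - 1*(-11)) + (40 + 39) = 101*(-7 + 11) + 79 = 101*4 + 79 = 404 + 79 = 483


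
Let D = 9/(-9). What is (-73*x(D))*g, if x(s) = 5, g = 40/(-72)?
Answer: 1825/9 ≈ 202.78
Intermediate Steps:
g = -5/9 (g = 40*(-1/72) = -5/9 ≈ -0.55556)
D = -1 (D = 9*(-⅑) = -1)
(-73*x(D))*g = -73*5*(-5/9) = -365*(-5/9) = 1825/9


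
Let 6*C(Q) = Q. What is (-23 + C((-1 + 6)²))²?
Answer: 12769/36 ≈ 354.69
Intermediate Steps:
C(Q) = Q/6
(-23 + C((-1 + 6)²))² = (-23 + (-1 + 6)²/6)² = (-23 + (⅙)*5²)² = (-23 + (⅙)*25)² = (-23 + 25/6)² = (-113/6)² = 12769/36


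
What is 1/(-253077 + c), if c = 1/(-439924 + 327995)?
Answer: -111929/28326655534 ≈ -3.9514e-6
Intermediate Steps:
c = -1/111929 (c = 1/(-111929) = -1/111929 ≈ -8.9342e-6)
1/(-253077 + c) = 1/(-253077 - 1/111929) = 1/(-28326655534/111929) = -111929/28326655534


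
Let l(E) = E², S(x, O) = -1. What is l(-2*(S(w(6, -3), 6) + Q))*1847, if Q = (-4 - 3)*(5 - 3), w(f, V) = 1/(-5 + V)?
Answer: 1662300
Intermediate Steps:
Q = -14 (Q = -7*2 = -14)
l(-2*(S(w(6, -3), 6) + Q))*1847 = (-2*(-1 - 14))²*1847 = (-2*(-15))²*1847 = 30²*1847 = 900*1847 = 1662300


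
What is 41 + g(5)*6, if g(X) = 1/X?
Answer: 211/5 ≈ 42.200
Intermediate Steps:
41 + g(5)*6 = 41 + 6/5 = 211/5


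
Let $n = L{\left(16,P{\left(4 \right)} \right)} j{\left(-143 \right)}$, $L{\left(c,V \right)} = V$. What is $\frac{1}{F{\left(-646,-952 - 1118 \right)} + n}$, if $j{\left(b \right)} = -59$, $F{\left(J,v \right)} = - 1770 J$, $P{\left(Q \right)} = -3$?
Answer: $\frac{1}{1143597} \approx 8.7443 \cdot 10^{-7}$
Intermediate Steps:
$n = 177$ ($n = \left(-3\right) \left(-59\right) = 177$)
$\frac{1}{F{\left(-646,-952 - 1118 \right)} + n} = \frac{1}{\left(-1770\right) \left(-646\right) + 177} = \frac{1}{1143420 + 177} = \frac{1}{1143597}$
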